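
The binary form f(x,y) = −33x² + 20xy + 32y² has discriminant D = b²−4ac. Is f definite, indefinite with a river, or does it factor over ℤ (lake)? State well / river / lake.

D = b²−4ac = 20² − 4·(-33)·32 = 4624
D = 68² is a perfect square ⇒ form factors over ℤ ⇒ lakes

lake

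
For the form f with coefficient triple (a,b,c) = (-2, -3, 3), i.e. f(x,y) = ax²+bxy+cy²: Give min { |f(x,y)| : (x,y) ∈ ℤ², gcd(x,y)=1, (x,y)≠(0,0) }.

descent: ρ → (3,3,-2)  [lands on river]
river: ρ → (-2,5,1)
river: ρ → (1,5,-2)
river: ρ → (-2,3,3)
closes: descent 1, river 4
min |a| on river = 1

1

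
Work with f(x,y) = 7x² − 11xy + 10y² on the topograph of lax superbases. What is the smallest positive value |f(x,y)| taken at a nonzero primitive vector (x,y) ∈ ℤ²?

translate: b→3 (≡-11 mod 14), so (7,-11,10)→(7,3,6)
flip: (7,3,6)→(6,-3,7)
reduced (well bottom): (6,-3,7) with a≤c, −a<b≤a
well minimum = a = 6

6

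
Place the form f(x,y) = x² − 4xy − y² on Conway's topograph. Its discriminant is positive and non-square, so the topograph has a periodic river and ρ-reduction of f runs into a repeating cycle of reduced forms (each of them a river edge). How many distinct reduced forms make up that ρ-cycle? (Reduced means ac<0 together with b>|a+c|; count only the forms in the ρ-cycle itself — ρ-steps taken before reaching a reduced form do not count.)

D = 20, ⌊√D⌋ = 4
descent: ρ → (-1,4,1)  [lands on river]
river: ρ → (1,4,-1)
ρ-cycle length = 2 (tail of 1 descent step not counted)

2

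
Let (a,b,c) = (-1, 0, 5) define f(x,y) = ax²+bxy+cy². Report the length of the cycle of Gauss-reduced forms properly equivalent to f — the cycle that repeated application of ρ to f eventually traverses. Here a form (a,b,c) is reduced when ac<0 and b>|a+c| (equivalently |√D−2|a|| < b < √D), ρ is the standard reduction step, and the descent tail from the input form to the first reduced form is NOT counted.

D = 20, ⌊√D⌋ = 4
descent: ρ → (5,0,-1)
descent: ρ → (-1,4,1)  [lands on river]
river: ρ → (1,4,-1)
ρ-cycle length = 2 (tail of 2 descent steps not counted)

2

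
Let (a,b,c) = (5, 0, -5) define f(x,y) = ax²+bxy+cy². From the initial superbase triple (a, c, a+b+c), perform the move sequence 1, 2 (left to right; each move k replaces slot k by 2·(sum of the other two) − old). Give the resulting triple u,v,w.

start (5,-5,0) = (f(1,0),f(0,1),f(1,1))
replace slot 1: 2·((-5)+0) − 5 = -15 → (-15,-5,0)
replace slot 2: 2·((-15)+0) − (-5) = -25 → (-15,-25,0)

-15,-25,0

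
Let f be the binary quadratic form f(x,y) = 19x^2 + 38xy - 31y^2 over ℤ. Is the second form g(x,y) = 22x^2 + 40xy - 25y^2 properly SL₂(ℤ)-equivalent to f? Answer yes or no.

D₁ = 3800, D₂ = 3800
river cycle of f (length 16): (-31, 24, 26), (26, 28, -29), (-29, 30, 25), (25, 20, -34), (-34, 48, 11), (11, 40, -50), (-50, 60, 1), (1, 60, -50), (-50, 40, 11), (11, 48, -34), … (6 more)
river cycle of g (length 10): (-25, 60, 2), (2, 60, -25), (-25, 40, 22), (22, 48, -17), (-17, 54, 13), (13, 50, -25), (-25, 50, 13), (13, 54, -17), (-17, 48, 22), (22, 40, -25)
cycles differ ⇒ inequivalent

no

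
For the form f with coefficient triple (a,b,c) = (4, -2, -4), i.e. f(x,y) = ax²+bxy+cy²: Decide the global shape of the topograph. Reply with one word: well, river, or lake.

D = b²−4ac = (-2)² − 4·4·(-4) = 68
D > 0 non-square ⇒ indefinite ⇒ periodic river

river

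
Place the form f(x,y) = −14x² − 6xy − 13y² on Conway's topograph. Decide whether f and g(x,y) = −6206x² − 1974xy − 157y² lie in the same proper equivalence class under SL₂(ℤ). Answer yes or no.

D₁ = -692, D₂ = -692
f is negative-definite; reduce −f:
−f: flip: (14,6,13)→(13,-6,14)
−f: reduced (well bottom): (13,-6,14) with a≤c, −a<b≤a
flip sign back: reduced form of f is (-13,6,-14)
g is negative-definite; reduce −g:
−g: flip: (6206,1974,157)→(157,-1974,6206)
−g: translate: b→-90 (≡-1974 mod 314), so (157,-1974,6206)→(157,-90,14)
−g: flip: (157,-90,14)→(14,90,157)
−g: translate: b→6 (≡90 mod 28), so (14,90,157)→(14,6,13)
−g: flip: (14,6,13)→(13,-6,14)
−g: reduced (well bottom): (13,-6,14) with a≤c, −a<b≤a
flip sign back: reduced form of g is (-13,6,-14)
reduced forms (-13, 6, -14) vs (-13, 6, -14) ⇒ equivalent

yes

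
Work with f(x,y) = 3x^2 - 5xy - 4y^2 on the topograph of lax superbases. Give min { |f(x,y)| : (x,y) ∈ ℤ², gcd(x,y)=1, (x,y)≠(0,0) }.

descent: ρ → (-4,5,3)  [lands on river]
river: ρ → (3,7,-2)
river: ρ → (-2,5,6)
river: ρ → (6,7,-1)
river: ρ → (-1,7,6)
river: ρ → (6,5,-2)
river: ρ → (-2,7,3)
river: ρ → (3,5,-4)
river: ρ → (-4,3,4)
river: ρ → (4,5,-3)
river: ρ → (-3,7,2)
river: ρ → (2,5,-6)
river: ρ → (-6,7,1)
river: ρ → (1,7,-6)
river: ρ → (-6,5,2)
river: ρ → (2,7,-3)
river: ρ → (-3,5,4)
river: ρ → (4,3,-4)
closes: descent 1, river 18
min |a| on river = 1

1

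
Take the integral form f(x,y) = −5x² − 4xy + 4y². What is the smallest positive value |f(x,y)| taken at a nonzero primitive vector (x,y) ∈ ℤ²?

descent: ρ → (4,4,-5)  [lands on river]
river: ρ → (-5,6,3)
river: ρ → (3,6,-5)
river: ρ → (-5,4,4)
closes: descent 1, river 4
min |a| on river = 3

3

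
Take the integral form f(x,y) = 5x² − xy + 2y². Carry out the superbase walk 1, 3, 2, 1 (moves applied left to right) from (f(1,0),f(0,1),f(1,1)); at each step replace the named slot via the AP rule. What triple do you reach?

start (5,2,6) = (f(1,0),f(0,1),f(1,1))
replace slot 1: 2·(2+6) − 5 = 11 → (11,2,6)
replace slot 3: 2·(11+2) − 6 = 20 → (11,2,20)
replace slot 2: 2·(11+20) − 2 = 60 → (11,60,20)
replace slot 1: 2·(60+20) − 11 = 149 → (149,60,20)

149,60,20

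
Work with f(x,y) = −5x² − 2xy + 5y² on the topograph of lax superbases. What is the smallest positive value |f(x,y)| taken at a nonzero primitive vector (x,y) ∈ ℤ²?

descent: ρ → (5,2,-5)  [lands on river]
river: ρ → (-5,8,2)
river: ρ → (2,8,-5)
river: ρ → (-5,2,5)
river: ρ → (5,8,-2)
river: ρ → (-2,8,5)
closes: descent 1, river 6
min |a| on river = 2

2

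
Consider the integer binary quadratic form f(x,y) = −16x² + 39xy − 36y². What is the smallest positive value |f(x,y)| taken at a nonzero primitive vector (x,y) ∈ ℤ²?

translate: b→-7 (≡-39 mod 32), so (16,-39,36)→(16,-7,13)
flip: (16,-7,13)→(13,7,16)
reduced (well bottom): (13,7,16) with a≤c, −a<b≤a
well minimum |f| = |-13| = 13 (negative-definite)

13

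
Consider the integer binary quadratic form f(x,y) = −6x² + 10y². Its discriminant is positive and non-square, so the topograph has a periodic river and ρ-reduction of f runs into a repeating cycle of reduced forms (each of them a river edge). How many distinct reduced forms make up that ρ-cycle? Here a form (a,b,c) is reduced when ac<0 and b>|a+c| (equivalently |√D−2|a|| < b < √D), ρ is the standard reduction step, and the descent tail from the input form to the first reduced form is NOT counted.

D = 240, ⌊√D⌋ = 15
descent: ρ → (10,0,-6)
descent: ρ → (-6,12,4)  [lands on river]
river: ρ → (4,12,-6)
ρ-cycle length = 2 (tail of 2 descent steps not counted)

2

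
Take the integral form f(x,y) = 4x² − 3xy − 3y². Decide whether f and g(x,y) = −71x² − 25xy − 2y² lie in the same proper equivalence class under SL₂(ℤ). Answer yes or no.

D₁ = 57, D₂ = 57
river cycle of f (length 6): (-3, 3, 4), (4, 5, -2), (-2, 7, 1), (1, 7, -2), (-2, 5, 4), (4, 3, -3)
river cycle of g (length 6): (-2, 5, 4), (4, 3, -3), (-3, 3, 4), (4, 5, -2), (-2, 7, 1), (1, 7, -2)
cycles coincide ⇒ equivalent

yes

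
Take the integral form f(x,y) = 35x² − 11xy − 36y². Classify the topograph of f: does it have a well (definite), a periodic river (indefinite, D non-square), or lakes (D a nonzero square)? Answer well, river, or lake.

D = b²−4ac = (-11)² − 4·35·(-36) = 5161
D > 0 non-square ⇒ indefinite ⇒ periodic river

river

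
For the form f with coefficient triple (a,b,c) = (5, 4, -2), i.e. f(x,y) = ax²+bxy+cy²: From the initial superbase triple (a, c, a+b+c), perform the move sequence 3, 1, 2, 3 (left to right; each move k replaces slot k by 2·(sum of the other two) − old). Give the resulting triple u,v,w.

start (5,-2,7) = (f(1,0),f(0,1),f(1,1))
replace slot 3: 2·(5+(-2)) − 7 = -1 → (5,-2,-1)
replace slot 1: 2·((-2)+(-1)) − 5 = -11 → (-11,-2,-1)
replace slot 2: 2·((-11)+(-1)) − (-2) = -22 → (-11,-22,-1)
replace slot 3: 2·((-11)+(-22)) − (-1) = -65 → (-11,-22,-65)

-11,-22,-65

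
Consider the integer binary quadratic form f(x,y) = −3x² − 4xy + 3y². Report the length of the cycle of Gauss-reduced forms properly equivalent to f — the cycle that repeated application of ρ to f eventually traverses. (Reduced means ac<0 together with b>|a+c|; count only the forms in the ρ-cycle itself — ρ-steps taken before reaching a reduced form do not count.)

D = 52, ⌊√D⌋ = 7
descent: ρ → (3,4,-3)  [lands on river]
river: ρ → (-3,2,4)
river: ρ → (4,6,-1)
river: ρ → (-1,6,4)
river: ρ → (4,2,-3)
river: ρ → (-3,4,3)
river: ρ → (3,2,-4)
river: ρ → (-4,6,1)
river: ρ → (1,6,-4)
river: ρ → (-4,2,3)
ρ-cycle length = 10 (tail of 1 descent step not counted)

10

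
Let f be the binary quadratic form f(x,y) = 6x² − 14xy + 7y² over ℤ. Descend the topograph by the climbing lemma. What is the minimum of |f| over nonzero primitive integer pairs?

descent: ρ → (7,0,-1)
descent: ρ → (-1,4,3)  [lands on river]
river: ρ → (3,2,-2)
river: ρ → (-2,2,3)
river: ρ → (3,4,-1)
closes: descent 2, river 4
min |a| on river = 1

1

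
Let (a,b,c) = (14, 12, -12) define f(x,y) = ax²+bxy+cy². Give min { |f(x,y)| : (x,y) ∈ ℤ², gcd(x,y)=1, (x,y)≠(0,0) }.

river: ρ → (-12,12,14)
river: ρ → (14,16,-10)
river: ρ → (-10,24,6)
river: ρ → (6,24,-10)
river: ρ → (-10,16,14)
river: ρ → (14,12,-12)
closes: descent 0, river 6
min |a| on river = 6

6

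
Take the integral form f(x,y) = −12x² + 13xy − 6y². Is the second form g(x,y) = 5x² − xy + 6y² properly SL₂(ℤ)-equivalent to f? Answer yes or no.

D₁ = -119, D₂ = -119
f is negative-definite; reduce −f:
−f: translate: b→11 (≡-13 mod 24), so (12,-13,6)→(12,11,5)
−f: flip: (12,11,5)→(5,-11,12)
−f: translate: b→-1 (≡-11 mod 10), so (5,-11,12)→(5,-1,6)
−f: reduced (well bottom): (5,-1,6) with a≤c, −a<b≤a
flip sign back: reduced form of f is (-5,1,-6)
g: reduced (well bottom): (5,-1,6) with a≤c, −a<b≤a
reduced forms (-5, 1, -6) vs (5, -1, 6) ⇒ inequivalent

no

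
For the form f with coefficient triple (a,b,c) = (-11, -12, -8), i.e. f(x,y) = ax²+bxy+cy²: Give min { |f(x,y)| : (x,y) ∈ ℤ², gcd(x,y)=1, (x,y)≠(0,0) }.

translate: b→-10 (≡12 mod 22), so (11,12,8)→(11,-10,7)
flip: (11,-10,7)→(7,10,11)
translate: b→-4 (≡10 mod 14), so (7,10,11)→(7,-4,8)
reduced (well bottom): (7,-4,8) with a≤c, −a<b≤a
well minimum |f| = |-7| = 7 (negative-definite)

7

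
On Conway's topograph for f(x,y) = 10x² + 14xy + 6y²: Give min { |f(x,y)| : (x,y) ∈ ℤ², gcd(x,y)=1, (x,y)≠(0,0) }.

translate: b→-6 (≡14 mod 20), so (10,14,6)→(10,-6,2)
flip: (10,-6,2)→(2,6,10)
translate: b→2 (≡6 mod 4), so (2,6,10)→(2,2,6)
reduced (well bottom): (2,2,6) with a≤c, −a<b≤a
well minimum = a = 2

2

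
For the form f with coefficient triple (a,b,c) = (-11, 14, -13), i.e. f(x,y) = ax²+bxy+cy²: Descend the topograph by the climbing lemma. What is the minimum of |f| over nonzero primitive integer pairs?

translate: b→8 (≡-14 mod 22), so (11,-14,13)→(11,8,10)
flip: (11,8,10)→(10,-8,11)
reduced (well bottom): (10,-8,11) with a≤c, −a<b≤a
well minimum |f| = |-10| = 10 (negative-definite)

10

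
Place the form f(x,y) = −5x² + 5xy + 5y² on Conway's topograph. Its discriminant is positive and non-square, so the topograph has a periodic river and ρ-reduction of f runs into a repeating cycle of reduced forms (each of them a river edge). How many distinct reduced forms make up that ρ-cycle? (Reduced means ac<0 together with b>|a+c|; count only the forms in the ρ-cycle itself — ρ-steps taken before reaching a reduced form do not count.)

D = 125, ⌊√D⌋ = 11
river: ρ → (5,5,-5)
river: ρ → (-5,5,5)
ρ-cycle length = 2 (tail of 0 descent steps not counted)

2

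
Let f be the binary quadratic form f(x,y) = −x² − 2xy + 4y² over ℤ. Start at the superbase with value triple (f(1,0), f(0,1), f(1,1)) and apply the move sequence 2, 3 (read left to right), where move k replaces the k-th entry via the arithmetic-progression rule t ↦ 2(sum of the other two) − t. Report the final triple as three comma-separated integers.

start (-1,4,1) = (f(1,0),f(0,1),f(1,1))
replace slot 2: 2·((-1)+1) − 4 = -4 → (-1,-4,1)
replace slot 3: 2·((-1)+(-4)) − 1 = -11 → (-1,-4,-11)

-1,-4,-11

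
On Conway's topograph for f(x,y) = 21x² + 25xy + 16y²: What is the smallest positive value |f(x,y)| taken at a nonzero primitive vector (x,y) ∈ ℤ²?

translate: b→-17 (≡25 mod 42), so (21,25,16)→(21,-17,12)
flip: (21,-17,12)→(12,17,21)
translate: b→-7 (≡17 mod 24), so (12,17,21)→(12,-7,16)
reduced (well bottom): (12,-7,16) with a≤c, −a<b≤a
well minimum = a = 12

12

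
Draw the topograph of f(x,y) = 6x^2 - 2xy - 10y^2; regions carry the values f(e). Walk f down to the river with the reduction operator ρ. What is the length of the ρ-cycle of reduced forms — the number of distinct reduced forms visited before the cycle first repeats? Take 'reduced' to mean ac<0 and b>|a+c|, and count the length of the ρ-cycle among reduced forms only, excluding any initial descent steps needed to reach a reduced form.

D = 244, ⌊√D⌋ = 15
descent: ρ → (-10,2,6)
descent: ρ → (6,10,-6)  [lands on river]
river: ρ → (-6,14,2)
river: ρ → (2,14,-6)
river: ρ → (-6,10,6)
river: ρ → (6,14,-2)
river: ρ → (-2,14,6)
ρ-cycle length = 6 (tail of 2 descent steps not counted)

6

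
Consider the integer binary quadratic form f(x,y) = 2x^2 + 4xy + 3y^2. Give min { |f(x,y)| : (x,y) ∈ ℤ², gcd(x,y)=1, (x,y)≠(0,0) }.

translate: b→0 (≡4 mod 4), so (2,4,3)→(2,0,1)
flip: (2,0,1)→(1,0,2)
reduced (well bottom): (1,0,2) with a≤c, −a<b≤a
well minimum = a = 1

1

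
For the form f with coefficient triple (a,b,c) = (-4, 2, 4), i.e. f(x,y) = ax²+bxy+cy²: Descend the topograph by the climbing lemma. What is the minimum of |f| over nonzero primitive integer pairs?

river: ρ → (4,6,-2)
river: ρ → (-2,6,4)
river: ρ → (4,2,-4)
river: ρ → (-4,6,2)
river: ρ → (2,6,-4)
river: ρ → (-4,2,4)
closes: descent 0, river 6
min |a| on river = 2

2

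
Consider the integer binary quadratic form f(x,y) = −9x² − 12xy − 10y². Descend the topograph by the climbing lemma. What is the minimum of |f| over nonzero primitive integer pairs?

translate: b→-6 (≡12 mod 18), so (9,12,10)→(9,-6,7)
flip: (9,-6,7)→(7,6,9)
reduced (well bottom): (7,6,9) with a≤c, −a<b≤a
well minimum |f| = |-7| = 7 (negative-definite)

7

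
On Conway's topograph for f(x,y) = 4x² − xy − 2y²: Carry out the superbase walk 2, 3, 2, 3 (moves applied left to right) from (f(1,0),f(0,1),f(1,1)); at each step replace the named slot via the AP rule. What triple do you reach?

start (4,-2,1) = (f(1,0),f(0,1),f(1,1))
replace slot 2: 2·(4+1) − (-2) = 12 → (4,12,1)
replace slot 3: 2·(4+12) − 1 = 31 → (4,12,31)
replace slot 2: 2·(4+31) − 12 = 58 → (4,58,31)
replace slot 3: 2·(4+58) − 31 = 93 → (4,58,93)

4,58,93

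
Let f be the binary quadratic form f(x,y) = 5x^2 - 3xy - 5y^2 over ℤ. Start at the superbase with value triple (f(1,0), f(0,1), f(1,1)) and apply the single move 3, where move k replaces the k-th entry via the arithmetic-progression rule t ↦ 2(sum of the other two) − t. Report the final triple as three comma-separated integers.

start (5,-5,-3) = (f(1,0),f(0,1),f(1,1))
replace slot 3: 2·(5+(-5)) − (-3) = 3 → (5,-5,3)

5,-5,3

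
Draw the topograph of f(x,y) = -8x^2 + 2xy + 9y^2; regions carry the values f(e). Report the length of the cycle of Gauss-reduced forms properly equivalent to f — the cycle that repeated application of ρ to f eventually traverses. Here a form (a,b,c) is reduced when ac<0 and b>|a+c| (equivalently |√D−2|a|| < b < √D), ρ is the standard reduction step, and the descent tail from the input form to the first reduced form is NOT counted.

D = 292, ⌊√D⌋ = 17
river: ρ → (9,16,-1)
river: ρ → (-1,16,9)
river: ρ → (9,2,-8)
river: ρ → (-8,14,3)
river: ρ → (3,16,-3)
river: ρ → (-3,14,8)
river: ρ → (8,2,-9)
river: ρ → (-9,16,1)
river: ρ → (1,16,-9)
river: ρ → (-9,2,8)
river: ρ → (8,14,-3)
river: ρ → (-3,16,3)
river: ρ → (3,14,-8)
river: ρ → (-8,2,9)
ρ-cycle length = 14 (tail of 0 descent steps not counted)

14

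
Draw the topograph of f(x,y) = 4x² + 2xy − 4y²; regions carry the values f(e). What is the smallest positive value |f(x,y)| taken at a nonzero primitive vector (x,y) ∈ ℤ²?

river: ρ → (-4,6,2)
river: ρ → (2,6,-4)
river: ρ → (-4,2,4)
river: ρ → (4,6,-2)
river: ρ → (-2,6,4)
river: ρ → (4,2,-4)
closes: descent 0, river 6
min |a| on river = 2

2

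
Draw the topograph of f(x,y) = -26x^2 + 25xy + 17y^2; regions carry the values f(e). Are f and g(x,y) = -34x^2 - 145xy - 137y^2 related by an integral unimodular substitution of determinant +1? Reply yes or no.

D₁ = 2393, D₂ = 2393
river cycle of f (length 46): (17, 43, -8), (-8, 37, 32), (32, 27, -13), (-13, 25, 34), (34, 43, -4), (-4, 45, 23), (23, 47, -2), (-2, 45, 46), (46, 47, -1), (-1, 47, 46), … (36 more)
river cycle of g (length 46): (-26, 25, 17), (17, 43, -8), (-8, 37, 32), (32, 27, -13), (-13, 25, 34), (34, 43, -4), (-4, 45, 23), (23, 47, -2), (-2, 45, 46), (46, 47, -1), … (36 more)
cycles coincide ⇒ equivalent

yes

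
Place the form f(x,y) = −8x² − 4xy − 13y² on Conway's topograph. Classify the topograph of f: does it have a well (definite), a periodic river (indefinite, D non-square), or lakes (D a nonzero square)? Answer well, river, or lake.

D = b²−4ac = (-4)² − 4·(-8)·(-13) = -400
D < 0 ⇒ definite ⇒ every region one sign ⇒ single well

well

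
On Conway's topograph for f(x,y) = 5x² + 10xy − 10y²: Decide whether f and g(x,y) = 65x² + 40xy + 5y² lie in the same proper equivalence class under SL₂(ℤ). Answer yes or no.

D₁ = 300, D₂ = 300
river cycle of f (length 2): (-10, 10, 5), (5, 10, -10)
river cycle of g (length 2): (5, 10, -10), (-10, 10, 5)
cycles coincide ⇒ equivalent

yes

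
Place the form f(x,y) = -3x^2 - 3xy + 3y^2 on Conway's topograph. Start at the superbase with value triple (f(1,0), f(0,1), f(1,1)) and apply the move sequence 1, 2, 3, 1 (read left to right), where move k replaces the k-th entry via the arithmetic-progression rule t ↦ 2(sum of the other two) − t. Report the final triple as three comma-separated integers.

start (-3,3,-3) = (f(1,0),f(0,1),f(1,1))
replace slot 1: 2·(3+(-3)) − (-3) = 3 → (3,3,-3)
replace slot 2: 2·(3+(-3)) − 3 = -3 → (3,-3,-3)
replace slot 3: 2·(3+(-3)) − (-3) = 3 → (3,-3,3)
replace slot 1: 2·((-3)+3) − 3 = -3 → (-3,-3,3)

-3,-3,3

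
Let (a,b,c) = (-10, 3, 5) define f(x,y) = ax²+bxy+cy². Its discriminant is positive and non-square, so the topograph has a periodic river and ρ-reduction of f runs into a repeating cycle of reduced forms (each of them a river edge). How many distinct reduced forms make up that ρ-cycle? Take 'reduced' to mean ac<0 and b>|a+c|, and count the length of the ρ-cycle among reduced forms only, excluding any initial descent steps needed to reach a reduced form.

D = 209, ⌊√D⌋ = 14
descent: ρ → (5,7,-8)  [lands on river]
river: ρ → (-8,9,4)
river: ρ → (4,7,-10)
river: ρ → (-10,13,1)
river: ρ → (1,13,-10)
river: ρ → (-10,7,4)
river: ρ → (4,9,-8)
river: ρ → (-8,7,5)
river: ρ → (5,13,-2)
river: ρ → (-2,11,11)
river: ρ → (11,11,-2)
river: ρ → (-2,13,5)
ρ-cycle length = 12 (tail of 1 descent step not counted)

12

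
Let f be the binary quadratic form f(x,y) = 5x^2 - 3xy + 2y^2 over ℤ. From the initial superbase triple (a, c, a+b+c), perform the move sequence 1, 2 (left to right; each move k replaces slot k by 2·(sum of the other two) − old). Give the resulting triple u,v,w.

start (5,2,4) = (f(1,0),f(0,1),f(1,1))
replace slot 1: 2·(2+4) − 5 = 7 → (7,2,4)
replace slot 2: 2·(7+4) − 2 = 20 → (7,20,4)

7,20,4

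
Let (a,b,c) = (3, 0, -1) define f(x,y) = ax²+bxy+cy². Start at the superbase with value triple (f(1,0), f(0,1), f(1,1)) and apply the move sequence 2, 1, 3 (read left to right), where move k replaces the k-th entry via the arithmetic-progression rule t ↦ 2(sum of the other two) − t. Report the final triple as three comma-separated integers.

start (3,-1,2) = (f(1,0),f(0,1),f(1,1))
replace slot 2: 2·(3+2) − (-1) = 11 → (3,11,2)
replace slot 1: 2·(11+2) − 3 = 23 → (23,11,2)
replace slot 3: 2·(23+11) − 2 = 66 → (23,11,66)

23,11,66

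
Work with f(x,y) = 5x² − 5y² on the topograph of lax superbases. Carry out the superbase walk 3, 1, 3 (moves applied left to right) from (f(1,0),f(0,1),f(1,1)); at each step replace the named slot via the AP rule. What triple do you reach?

start (5,-5,0) = (f(1,0),f(0,1),f(1,1))
replace slot 3: 2·(5+(-5)) − 0 = 0 → (5,-5,0)
replace slot 1: 2·((-5)+0) − 5 = -15 → (-15,-5,0)
replace slot 3: 2·((-15)+(-5)) − 0 = -40 → (-15,-5,-40)

-15,-5,-40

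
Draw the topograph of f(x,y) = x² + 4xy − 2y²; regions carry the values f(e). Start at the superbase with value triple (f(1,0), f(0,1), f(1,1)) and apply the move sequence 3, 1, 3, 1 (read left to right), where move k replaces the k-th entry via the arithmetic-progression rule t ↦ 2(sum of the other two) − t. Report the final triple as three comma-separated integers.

start (1,-2,3) = (f(1,0),f(0,1),f(1,1))
replace slot 3: 2·(1+(-2)) − 3 = -5 → (1,-2,-5)
replace slot 1: 2·((-2)+(-5)) − 1 = -15 → (-15,-2,-5)
replace slot 3: 2·((-15)+(-2)) − (-5) = -29 → (-15,-2,-29)
replace slot 1: 2·((-2)+(-29)) − (-15) = -47 → (-47,-2,-29)

-47,-2,-29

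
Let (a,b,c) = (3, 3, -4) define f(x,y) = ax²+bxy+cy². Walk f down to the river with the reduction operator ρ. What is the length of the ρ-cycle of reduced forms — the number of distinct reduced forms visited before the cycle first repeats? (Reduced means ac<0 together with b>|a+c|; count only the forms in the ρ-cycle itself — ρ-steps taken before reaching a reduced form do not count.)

D = 57, ⌊√D⌋ = 7
river: ρ → (-4,5,2)
river: ρ → (2,7,-1)
river: ρ → (-1,7,2)
river: ρ → (2,5,-4)
river: ρ → (-4,3,3)
river: ρ → (3,3,-4)
ρ-cycle length = 6 (tail of 0 descent steps not counted)

6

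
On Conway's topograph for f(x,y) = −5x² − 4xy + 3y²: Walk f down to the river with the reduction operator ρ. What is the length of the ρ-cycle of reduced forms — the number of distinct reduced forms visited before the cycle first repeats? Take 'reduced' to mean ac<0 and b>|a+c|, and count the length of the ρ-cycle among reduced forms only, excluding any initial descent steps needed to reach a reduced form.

D = 76, ⌊√D⌋ = 8
descent: ρ → (3,4,-5)  [lands on river]
river: ρ → (-5,6,2)
river: ρ → (2,6,-5)
river: ρ → (-5,4,3)
river: ρ → (3,8,-1)
river: ρ → (-1,8,3)
ρ-cycle length = 6 (tail of 1 descent step not counted)

6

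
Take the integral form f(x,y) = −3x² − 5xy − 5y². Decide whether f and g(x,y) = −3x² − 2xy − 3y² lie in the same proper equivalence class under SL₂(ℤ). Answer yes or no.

D₁ = -35, D₂ = -32
discriminants differ ⇒ not SL₂(ℤ)-equivalent

no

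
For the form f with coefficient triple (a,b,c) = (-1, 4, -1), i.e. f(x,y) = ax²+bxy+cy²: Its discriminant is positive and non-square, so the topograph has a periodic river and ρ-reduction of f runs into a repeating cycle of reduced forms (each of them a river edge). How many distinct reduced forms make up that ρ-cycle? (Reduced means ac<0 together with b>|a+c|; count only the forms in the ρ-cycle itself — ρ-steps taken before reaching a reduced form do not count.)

D = 12, ⌊√D⌋ = 3
descent: ρ → (-1,2,2)  [lands on river]
river: ρ → (2,2,-1)
ρ-cycle length = 2 (tail of 1 descent step not counted)

2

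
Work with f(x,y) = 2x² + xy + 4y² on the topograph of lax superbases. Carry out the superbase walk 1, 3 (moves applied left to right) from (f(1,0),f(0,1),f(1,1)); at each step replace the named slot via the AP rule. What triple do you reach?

start (2,4,7) = (f(1,0),f(0,1),f(1,1))
replace slot 1: 2·(4+7) − 2 = 20 → (20,4,7)
replace slot 3: 2·(20+4) − 7 = 41 → (20,4,41)

20,4,41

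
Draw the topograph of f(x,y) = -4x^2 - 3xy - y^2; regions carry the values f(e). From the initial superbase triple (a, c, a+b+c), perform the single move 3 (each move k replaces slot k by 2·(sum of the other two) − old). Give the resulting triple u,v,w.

start (-4,-1,-8) = (f(1,0),f(0,1),f(1,1))
replace slot 3: 2·((-4)+(-1)) − (-8) = -2 → (-4,-1,-2)

-4,-1,-2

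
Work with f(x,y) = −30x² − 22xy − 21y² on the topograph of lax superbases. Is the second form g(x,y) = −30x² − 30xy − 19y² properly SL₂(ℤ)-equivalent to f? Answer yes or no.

D₁ = -2036, D₂ = -1380
discriminants differ ⇒ not SL₂(ℤ)-equivalent

no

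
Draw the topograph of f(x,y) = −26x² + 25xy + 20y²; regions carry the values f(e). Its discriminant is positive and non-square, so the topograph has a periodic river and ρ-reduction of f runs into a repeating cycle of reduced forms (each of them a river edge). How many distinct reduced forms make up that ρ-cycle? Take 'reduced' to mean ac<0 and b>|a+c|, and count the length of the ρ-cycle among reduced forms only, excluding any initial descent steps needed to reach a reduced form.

D = 2705, ⌊√D⌋ = 52
river: ρ → (20,15,-31)
river: ρ → (-31,47,4)
river: ρ → (4,49,-19)
river: ρ → (-19,27,26)
river: ρ → (26,25,-20)
river: ρ → (-20,15,31)
river: ρ → (31,47,-4)
river: ρ → (-4,49,19)
river: ρ → (19,27,-26)
river: ρ → (-26,25,20)
ρ-cycle length = 10 (tail of 0 descent steps not counted)

10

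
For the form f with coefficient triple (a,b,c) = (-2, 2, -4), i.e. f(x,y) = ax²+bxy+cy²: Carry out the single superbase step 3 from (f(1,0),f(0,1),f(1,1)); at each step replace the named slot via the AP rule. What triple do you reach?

start (-2,-4,-4) = (f(1,0),f(0,1),f(1,1))
replace slot 3: 2·((-2)+(-4)) − (-4) = -8 → (-2,-4,-8)

-2,-4,-8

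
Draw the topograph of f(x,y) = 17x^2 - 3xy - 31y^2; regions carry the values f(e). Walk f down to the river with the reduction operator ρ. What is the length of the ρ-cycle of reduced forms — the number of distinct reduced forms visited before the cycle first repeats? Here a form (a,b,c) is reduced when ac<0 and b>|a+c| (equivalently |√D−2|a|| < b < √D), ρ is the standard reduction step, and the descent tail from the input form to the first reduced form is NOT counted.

D = 2117, ⌊√D⌋ = 46
descent: ρ → (-31,3,17)
descent: ρ → (17,31,-17)  [lands on river]
river: ρ → (-17,37,11)
river: ρ → (11,29,-29)
river: ρ → (-29,29,11)
river: ρ → (11,37,-17)
river: ρ → (-17,31,17)
river: ρ → (17,37,-11)
river: ρ → (-11,29,29)
river: ρ → (29,29,-11)
river: ρ → (-11,37,17)
ρ-cycle length = 10 (tail of 2 descent steps not counted)

10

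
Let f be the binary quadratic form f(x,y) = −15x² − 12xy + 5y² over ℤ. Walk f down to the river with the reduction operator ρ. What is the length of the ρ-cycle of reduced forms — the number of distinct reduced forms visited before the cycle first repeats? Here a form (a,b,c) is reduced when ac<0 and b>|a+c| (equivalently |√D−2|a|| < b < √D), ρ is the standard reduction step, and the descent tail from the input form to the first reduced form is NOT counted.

D = 444, ⌊√D⌋ = 21
descent: ρ → (5,12,-15)  [lands on river]
river: ρ → (-15,18,2)
river: ρ → (2,18,-15)
river: ρ → (-15,12,5)
river: ρ → (5,18,-6)
river: ρ → (-6,18,5)
ρ-cycle length = 6 (tail of 1 descent step not counted)

6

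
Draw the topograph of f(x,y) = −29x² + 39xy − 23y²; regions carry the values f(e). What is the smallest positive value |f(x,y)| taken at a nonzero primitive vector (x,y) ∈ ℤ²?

translate: b→19 (≡-39 mod 58), so (29,-39,23)→(29,19,13)
flip: (29,19,13)→(13,-19,29)
translate: b→7 (≡-19 mod 26), so (13,-19,29)→(13,7,23)
reduced (well bottom): (13,7,23) with a≤c, −a<b≤a
well minimum |f| = |-13| = 13 (negative-definite)

13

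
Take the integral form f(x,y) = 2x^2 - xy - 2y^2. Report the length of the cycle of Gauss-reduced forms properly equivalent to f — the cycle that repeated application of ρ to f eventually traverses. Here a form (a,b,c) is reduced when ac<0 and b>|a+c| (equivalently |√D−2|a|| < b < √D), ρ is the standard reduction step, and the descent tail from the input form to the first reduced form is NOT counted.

D = 17, ⌊√D⌋ = 4
descent: ρ → (-2,1,2)  [lands on river]
river: ρ → (2,3,-1)
river: ρ → (-1,3,2)
river: ρ → (2,1,-2)
river: ρ → (-2,3,1)
river: ρ → (1,3,-2)
ρ-cycle length = 6 (tail of 1 descent step not counted)

6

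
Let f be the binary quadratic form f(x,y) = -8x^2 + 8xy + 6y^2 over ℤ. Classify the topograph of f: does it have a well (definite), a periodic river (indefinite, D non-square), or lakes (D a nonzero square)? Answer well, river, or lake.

D = b²−4ac = 8² − 4·(-8)·6 = 256
D = 16² is a perfect square ⇒ form factors over ℤ ⇒ lakes

lake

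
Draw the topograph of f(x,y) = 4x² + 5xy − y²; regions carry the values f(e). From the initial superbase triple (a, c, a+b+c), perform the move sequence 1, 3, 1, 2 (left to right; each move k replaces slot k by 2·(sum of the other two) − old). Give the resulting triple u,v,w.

start (4,-1,8) = (f(1,0),f(0,1),f(1,1))
replace slot 1: 2·((-1)+8) − 4 = 10 → (10,-1,8)
replace slot 3: 2·(10+(-1)) − 8 = 10 → (10,-1,10)
replace slot 1: 2·((-1)+10) − 10 = 8 → (8,-1,10)
replace slot 2: 2·(8+10) − (-1) = 37 → (8,37,10)

8,37,10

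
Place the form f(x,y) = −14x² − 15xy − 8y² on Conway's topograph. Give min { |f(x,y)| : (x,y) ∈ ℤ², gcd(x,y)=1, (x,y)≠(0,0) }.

translate: b→-13 (≡15 mod 28), so (14,15,8)→(14,-13,7)
flip: (14,-13,7)→(7,13,14)
translate: b→-1 (≡13 mod 14), so (7,13,14)→(7,-1,8)
reduced (well bottom): (7,-1,8) with a≤c, −a<b≤a
well minimum |f| = |-7| = 7 (negative-definite)

7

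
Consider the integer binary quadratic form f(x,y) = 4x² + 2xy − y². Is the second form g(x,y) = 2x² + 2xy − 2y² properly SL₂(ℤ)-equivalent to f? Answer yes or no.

D₁ = 20, D₂ = 20
river cycle of f (length 2): (-1, 4, 1), (1, 4, -1)
river cycle of g (length 2): (-2, 2, 2), (2, 2, -2)
cycles differ ⇒ inequivalent

no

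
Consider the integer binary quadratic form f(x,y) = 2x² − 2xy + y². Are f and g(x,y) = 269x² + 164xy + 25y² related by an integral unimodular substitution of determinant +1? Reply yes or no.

D₁ = -4, D₂ = -4
f: translate: b→2 (≡-2 mod 4), so (2,-2,1)→(2,2,1)
f: flip: (2,2,1)→(1,-2,2)
f: translate: b→0 (≡-2 mod 2), so (1,-2,2)→(1,0,1)
f: reduced (well bottom): (1,0,1) with a≤c, −a<b≤a
g: flip: (269,164,25)→(25,-164,269)
g: translate: b→-14 (≡-164 mod 50), so (25,-164,269)→(25,-14,2)
g: flip: (25,-14,2)→(2,14,25)
g: translate: b→2 (≡14 mod 4), so (2,14,25)→(2,2,1)
g: flip: (2,2,1)→(1,-2,2)
g: translate: b→0 (≡-2 mod 2), so (1,-2,2)→(1,0,1)
g: reduced (well bottom): (1,0,1) with a≤c, −a<b≤a
reduced forms (1, 0, 1) vs (1, 0, 1) ⇒ equivalent

yes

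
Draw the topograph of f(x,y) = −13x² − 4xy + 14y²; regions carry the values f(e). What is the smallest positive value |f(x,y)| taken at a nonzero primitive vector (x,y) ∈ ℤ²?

descent: ρ → (14,4,-13)  [lands on river]
river: ρ → (-13,22,5)
river: ρ → (5,18,-21)
river: ρ → (-21,24,2)
river: ρ → (2,24,-21)
river: ρ → (-21,18,5)
river: ρ → (5,22,-13)
river: ρ → (-13,4,14)
river: ρ → (14,24,-3)
river: ρ → (-3,24,14)
closes: descent 1, river 10
min |a| on river = 2

2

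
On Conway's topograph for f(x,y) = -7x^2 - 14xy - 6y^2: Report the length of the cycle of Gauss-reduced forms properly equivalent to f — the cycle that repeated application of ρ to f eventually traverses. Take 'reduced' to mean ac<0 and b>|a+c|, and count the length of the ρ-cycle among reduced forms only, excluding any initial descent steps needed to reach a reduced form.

D = 28, ⌊√D⌋ = 5
descent: ρ → (-6,2,1)
descent: ρ → (1,4,-3)  [lands on river]
river: ρ → (-3,2,2)
river: ρ → (2,2,-3)
river: ρ → (-3,4,1)
ρ-cycle length = 4 (tail of 2 descent steps not counted)

4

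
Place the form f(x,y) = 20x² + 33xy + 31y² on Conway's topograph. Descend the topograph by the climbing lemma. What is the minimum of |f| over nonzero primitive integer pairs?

translate: b→-7 (≡33 mod 40), so (20,33,31)→(20,-7,18)
flip: (20,-7,18)→(18,7,20)
reduced (well bottom): (18,7,20) with a≤c, −a<b≤a
well minimum = a = 18

18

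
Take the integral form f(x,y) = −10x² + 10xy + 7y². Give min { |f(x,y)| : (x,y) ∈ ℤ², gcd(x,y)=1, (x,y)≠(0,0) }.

river: ρ → (7,18,-2)
river: ρ → (-2,18,7)
river: ρ → (7,10,-10)
river: ρ → (-10,10,7)
closes: descent 0, river 4
min |a| on river = 2

2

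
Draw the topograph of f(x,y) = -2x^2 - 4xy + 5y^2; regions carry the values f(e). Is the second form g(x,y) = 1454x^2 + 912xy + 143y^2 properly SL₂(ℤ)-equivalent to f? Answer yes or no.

D₁ = 56, D₂ = 56
river cycle of f (length 4): (5, 4, -2), (-2, 4, 5), (5, 6, -1), (-1, 6, 5)
river cycle of g (length 4): (5, 4, -2), (-2, 4, 5), (5, 6, -1), (-1, 6, 5)
cycles coincide ⇒ equivalent

yes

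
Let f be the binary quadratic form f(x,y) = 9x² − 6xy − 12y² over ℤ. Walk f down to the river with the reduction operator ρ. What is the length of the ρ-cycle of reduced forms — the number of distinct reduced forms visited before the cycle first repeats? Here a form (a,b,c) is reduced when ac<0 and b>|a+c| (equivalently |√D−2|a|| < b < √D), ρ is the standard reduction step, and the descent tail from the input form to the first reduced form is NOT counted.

D = 468, ⌊√D⌋ = 21
descent: ρ → (-12,6,9)  [lands on river]
river: ρ → (9,12,-9)
river: ρ → (-9,6,12)
river: ρ → (12,18,-3)
river: ρ → (-3,18,12)
river: ρ → (12,6,-9)
river: ρ → (-9,12,9)
river: ρ → (9,6,-12)
river: ρ → (-12,18,3)
river: ρ → (3,18,-12)
ρ-cycle length = 10 (tail of 1 descent step not counted)

10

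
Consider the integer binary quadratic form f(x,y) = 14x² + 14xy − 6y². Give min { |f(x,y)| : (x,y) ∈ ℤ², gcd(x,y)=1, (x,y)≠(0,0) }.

river: ρ → (-6,22,2)
river: ρ → (2,22,-6)
river: ρ → (-6,14,14)
river: ρ → (14,14,-6)
closes: descent 0, river 4
min |a| on river = 2

2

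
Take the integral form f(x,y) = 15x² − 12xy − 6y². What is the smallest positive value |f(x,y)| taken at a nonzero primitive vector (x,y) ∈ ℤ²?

descent: ρ → (-6,12,15)  [lands on river]
river: ρ → (15,18,-3)
river: ρ → (-3,18,15)
river: ρ → (15,12,-6)
closes: descent 1, river 4
min |a| on river = 3

3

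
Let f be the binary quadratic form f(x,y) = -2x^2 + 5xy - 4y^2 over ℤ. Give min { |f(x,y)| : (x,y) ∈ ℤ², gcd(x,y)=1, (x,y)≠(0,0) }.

translate: b→-1 (≡-5 mod 4), so (2,-5,4)→(2,-1,1)
flip: (2,-1,1)→(1,1,2)
reduced (well bottom): (1,1,2) with a≤c, −a<b≤a
well minimum |f| = |-1| = 1 (negative-definite)

1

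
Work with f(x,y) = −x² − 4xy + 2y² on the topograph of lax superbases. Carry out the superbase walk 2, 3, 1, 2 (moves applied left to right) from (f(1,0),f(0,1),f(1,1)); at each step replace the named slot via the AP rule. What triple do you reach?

start (-1,2,-3) = (f(1,0),f(0,1),f(1,1))
replace slot 2: 2·((-1)+(-3)) − 2 = -10 → (-1,-10,-3)
replace slot 3: 2·((-1)+(-10)) − (-3) = -19 → (-1,-10,-19)
replace slot 1: 2·((-10)+(-19)) − (-1) = -57 → (-57,-10,-19)
replace slot 2: 2·((-57)+(-19)) − (-10) = -142 → (-57,-142,-19)

-57,-142,-19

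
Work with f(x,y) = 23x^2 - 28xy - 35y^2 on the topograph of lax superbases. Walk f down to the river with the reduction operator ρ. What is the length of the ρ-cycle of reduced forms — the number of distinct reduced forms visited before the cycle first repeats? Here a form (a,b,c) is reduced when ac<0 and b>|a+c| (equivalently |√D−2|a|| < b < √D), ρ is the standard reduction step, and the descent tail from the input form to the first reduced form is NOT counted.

D = 4004, ⌊√D⌋ = 63
descent: ρ → (-35,28,23)  [lands on river]
river: ρ → (23,18,-40)
river: ρ → (-40,62,1)
river: ρ → (1,62,-40)
river: ρ → (-40,18,23)
river: ρ → (23,28,-35)
river: ρ → (-35,42,16)
river: ρ → (16,54,-17)
river: ρ → (-17,48,25)
river: ρ → (25,52,-13)
river: ρ → (-13,52,25)
river: ρ → (25,48,-17)
river: ρ → (-17,54,16)
river: ρ → (16,42,-35)
ρ-cycle length = 14 (tail of 1 descent step not counted)

14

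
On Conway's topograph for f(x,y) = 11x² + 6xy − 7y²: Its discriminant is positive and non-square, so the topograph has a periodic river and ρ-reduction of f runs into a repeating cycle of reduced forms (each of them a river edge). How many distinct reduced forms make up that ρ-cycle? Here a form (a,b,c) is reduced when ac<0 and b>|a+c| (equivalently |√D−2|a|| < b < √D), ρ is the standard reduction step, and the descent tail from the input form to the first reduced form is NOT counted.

D = 344, ⌊√D⌋ = 18
river: ρ → (-7,8,10)
river: ρ → (10,12,-5)
river: ρ → (-5,18,1)
river: ρ → (1,18,-5)
river: ρ → (-5,12,10)
river: ρ → (10,8,-7)
river: ρ → (-7,6,11)
river: ρ → (11,16,-2)
river: ρ → (-2,16,11)
river: ρ → (11,6,-7)
ρ-cycle length = 10 (tail of 0 descent steps not counted)

10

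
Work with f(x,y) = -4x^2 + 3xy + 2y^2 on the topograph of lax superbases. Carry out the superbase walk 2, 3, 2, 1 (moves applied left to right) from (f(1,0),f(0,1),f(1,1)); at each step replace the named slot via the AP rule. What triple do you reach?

start (-4,2,1) = (f(1,0),f(0,1),f(1,1))
replace slot 2: 2·((-4)+1) − 2 = -8 → (-4,-8,1)
replace slot 3: 2·((-4)+(-8)) − 1 = -25 → (-4,-8,-25)
replace slot 2: 2·((-4)+(-25)) − (-8) = -50 → (-4,-50,-25)
replace slot 1: 2·((-50)+(-25)) − (-4) = -146 → (-146,-50,-25)

-146,-50,-25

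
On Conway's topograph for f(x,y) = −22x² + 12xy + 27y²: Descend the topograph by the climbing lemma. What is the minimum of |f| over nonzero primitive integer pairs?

river: ρ → (27,42,-7)
river: ρ → (-7,42,27)
river: ρ → (27,12,-22)
river: ρ → (-22,32,17)
river: ρ → (17,36,-18)
river: ρ → (-18,36,17)
river: ρ → (17,32,-22)
river: ρ → (-22,12,27)
closes: descent 0, river 8
min |a| on river = 7

7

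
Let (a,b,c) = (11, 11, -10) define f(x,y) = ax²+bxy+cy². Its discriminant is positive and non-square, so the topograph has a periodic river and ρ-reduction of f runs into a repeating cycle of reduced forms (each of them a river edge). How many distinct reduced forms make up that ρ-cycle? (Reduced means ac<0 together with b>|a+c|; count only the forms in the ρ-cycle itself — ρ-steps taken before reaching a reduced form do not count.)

D = 561, ⌊√D⌋ = 23
river: ρ → (-10,9,12)
river: ρ → (12,15,-7)
river: ρ → (-7,13,14)
river: ρ → (14,15,-6)
river: ρ → (-6,21,5)
river: ρ → (5,19,-10)
river: ρ → (-10,21,3)
river: ρ → (3,21,-10)
river: ρ → (-10,19,5)
river: ρ → (5,21,-6)
river: ρ → (-6,15,14)
river: ρ → (14,13,-7)
river: ρ → (-7,15,12)
river: ρ → (12,9,-10)
river: ρ → (-10,11,11)
river: ρ → (11,11,-10)
ρ-cycle length = 16 (tail of 0 descent steps not counted)

16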